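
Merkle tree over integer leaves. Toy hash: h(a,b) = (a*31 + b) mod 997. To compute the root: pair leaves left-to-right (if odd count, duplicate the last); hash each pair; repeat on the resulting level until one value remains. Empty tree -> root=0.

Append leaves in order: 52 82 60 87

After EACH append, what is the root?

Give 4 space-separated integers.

Answer: 52 697 596 623

Derivation:
After append 52 (leaves=[52]):
  L0: [52]
  root=52
After append 82 (leaves=[52, 82]):
  L0: [52, 82]
  L1: h(52,82)=(52*31+82)%997=697 -> [697]
  root=697
After append 60 (leaves=[52, 82, 60]):
  L0: [52, 82, 60]
  L1: h(52,82)=(52*31+82)%997=697 h(60,60)=(60*31+60)%997=923 -> [697, 923]
  L2: h(697,923)=(697*31+923)%997=596 -> [596]
  root=596
After append 87 (leaves=[52, 82, 60, 87]):
  L0: [52, 82, 60, 87]
  L1: h(52,82)=(52*31+82)%997=697 h(60,87)=(60*31+87)%997=950 -> [697, 950]
  L2: h(697,950)=(697*31+950)%997=623 -> [623]
  root=623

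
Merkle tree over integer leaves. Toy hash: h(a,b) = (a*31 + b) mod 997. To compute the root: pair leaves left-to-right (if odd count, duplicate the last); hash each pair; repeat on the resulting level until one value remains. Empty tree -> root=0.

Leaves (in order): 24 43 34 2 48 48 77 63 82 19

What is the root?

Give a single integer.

Answer: 6

Derivation:
L0: [24, 43, 34, 2, 48, 48, 77, 63, 82, 19]
L1: h(24,43)=(24*31+43)%997=787 h(34,2)=(34*31+2)%997=59 h(48,48)=(48*31+48)%997=539 h(77,63)=(77*31+63)%997=456 h(82,19)=(82*31+19)%997=567 -> [787, 59, 539, 456, 567]
L2: h(787,59)=(787*31+59)%997=528 h(539,456)=(539*31+456)%997=216 h(567,567)=(567*31+567)%997=198 -> [528, 216, 198]
L3: h(528,216)=(528*31+216)%997=632 h(198,198)=(198*31+198)%997=354 -> [632, 354]
L4: h(632,354)=(632*31+354)%997=6 -> [6]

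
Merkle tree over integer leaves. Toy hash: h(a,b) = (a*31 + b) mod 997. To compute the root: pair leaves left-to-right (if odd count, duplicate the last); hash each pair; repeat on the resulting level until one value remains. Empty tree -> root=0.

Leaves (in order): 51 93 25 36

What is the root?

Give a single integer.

L0: [51, 93, 25, 36]
L1: h(51,93)=(51*31+93)%997=677 h(25,36)=(25*31+36)%997=811 -> [677, 811]
L2: h(677,811)=(677*31+811)%997=861 -> [861]

Answer: 861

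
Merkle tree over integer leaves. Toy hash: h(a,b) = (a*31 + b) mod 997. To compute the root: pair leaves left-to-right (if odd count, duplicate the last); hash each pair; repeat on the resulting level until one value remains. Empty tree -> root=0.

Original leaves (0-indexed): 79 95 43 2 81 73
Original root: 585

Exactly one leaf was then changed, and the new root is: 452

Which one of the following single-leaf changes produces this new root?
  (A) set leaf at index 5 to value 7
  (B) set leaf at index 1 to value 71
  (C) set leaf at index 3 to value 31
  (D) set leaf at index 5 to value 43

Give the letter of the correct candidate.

Original leaves: [79, 95, 43, 2, 81, 73]
Target new root: 452
Try each candidate change and compute the resulting root:
Candidate A: set leaf[5] = 7 -> leaves = [79, 95, 43, 2, 81, 7]
  L0: [79, 95, 43, 2, 81, 7]
  L1: h(79,95)=(79*31+95)%997=550 h(43,2)=(43*31+2)%997=338 h(81,7)=(81*31+7)%997=524 -> [550, 338, 524]
  L2: h(550,338)=(550*31+338)%997=439 h(524,524)=(524*31+524)%997=816 -> [439, 816]
  L3: h(439,816)=(439*31+816)%997=467 -> [467]
  root = 467 != target 452
Candidate B: set leaf[1] = 71 -> leaves = [79, 71, 43, 2, 81, 73]
  L0: [79, 71, 43, 2, 81, 73]
  L1: h(79,71)=(79*31+71)%997=526 h(43,2)=(43*31+2)%997=338 h(81,73)=(81*31+73)%997=590 -> [526, 338, 590]
  L2: h(526,338)=(526*31+338)%997=692 h(590,590)=(590*31+590)%997=934 -> [692, 934]
  L3: h(692,934)=(692*31+934)%997=452 -> [452]
  root = 452 == target 452  ** MATCH **
Candidate C: set leaf[3] = 31 -> leaves = [79, 95, 43, 31, 81, 73]
  L0: [79, 95, 43, 31, 81, 73]
  L1: h(79,95)=(79*31+95)%997=550 h(43,31)=(43*31+31)%997=367 h(81,73)=(81*31+73)%997=590 -> [550, 367, 590]
  L2: h(550,367)=(550*31+367)%997=468 h(590,590)=(590*31+590)%997=934 -> [468, 934]
  L3: h(468,934)=(468*31+934)%997=487 -> [487]
  root = 487 != target 452
Candidate D: set leaf[5] = 43 -> leaves = [79, 95, 43, 2, 81, 43]
  L0: [79, 95, 43, 2, 81, 43]
  L1: h(79,95)=(79*31+95)%997=550 h(43,2)=(43*31+2)%997=338 h(81,43)=(81*31+43)%997=560 -> [550, 338, 560]
  L2: h(550,338)=(550*31+338)%997=439 h(560,560)=(560*31+560)%997=971 -> [439, 971]
  L3: h(439,971)=(439*31+971)%997=622 -> [622]
  root = 622 != target 452
Candidate B produces the target root.

Answer: B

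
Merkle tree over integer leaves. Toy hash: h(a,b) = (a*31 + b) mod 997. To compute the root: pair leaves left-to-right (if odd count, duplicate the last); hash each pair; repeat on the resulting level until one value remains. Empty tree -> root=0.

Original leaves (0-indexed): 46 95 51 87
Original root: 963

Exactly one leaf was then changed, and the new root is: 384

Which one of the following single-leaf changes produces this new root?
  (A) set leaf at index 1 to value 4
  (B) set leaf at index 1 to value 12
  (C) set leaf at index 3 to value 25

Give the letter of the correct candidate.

Answer: B

Derivation:
Original leaves: [46, 95, 51, 87]
Target new root: 384
Try each candidate change and compute the resulting root:
Candidate A: set leaf[1] = 4 -> leaves = [46, 4, 51, 87]
  L0: [46, 4, 51, 87]
  L1: h(46,4)=(46*31+4)%997=433 h(51,87)=(51*31+87)%997=671 -> [433, 671]
  L2: h(433,671)=(433*31+671)%997=136 -> [136]
  root = 136 != target 384
Candidate B: set leaf[1] = 12 -> leaves = [46, 12, 51, 87]
  L0: [46, 12, 51, 87]
  L1: h(46,12)=(46*31+12)%997=441 h(51,87)=(51*31+87)%997=671 -> [441, 671]
  L2: h(441,671)=(441*31+671)%997=384 -> [384]
  root = 384 == target 384  ** MATCH **
Candidate C: set leaf[3] = 25 -> leaves = [46, 95, 51, 25]
  L0: [46, 95, 51, 25]
  L1: h(46,95)=(46*31+95)%997=524 h(51,25)=(51*31+25)%997=609 -> [524, 609]
  L2: h(524,609)=(524*31+609)%997=901 -> [901]
  root = 901 != target 384
Candidate B produces the target root.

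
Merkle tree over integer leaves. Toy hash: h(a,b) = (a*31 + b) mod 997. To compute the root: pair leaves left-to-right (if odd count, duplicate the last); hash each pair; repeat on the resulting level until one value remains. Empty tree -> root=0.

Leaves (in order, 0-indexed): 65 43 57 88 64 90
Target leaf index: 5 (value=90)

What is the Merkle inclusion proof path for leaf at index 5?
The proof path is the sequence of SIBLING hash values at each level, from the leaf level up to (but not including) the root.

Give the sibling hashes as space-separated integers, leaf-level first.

L0 (leaves): [65, 43, 57, 88, 64, 90], target index=5
L1: h(65,43)=(65*31+43)%997=64 [pair 0] h(57,88)=(57*31+88)%997=858 [pair 1] h(64,90)=(64*31+90)%997=80 [pair 2] -> [64, 858, 80]
  Sibling for proof at L0: 64
L2: h(64,858)=(64*31+858)%997=848 [pair 0] h(80,80)=(80*31+80)%997=566 [pair 1] -> [848, 566]
  Sibling for proof at L1: 80
L3: h(848,566)=(848*31+566)%997=932 [pair 0] -> [932]
  Sibling for proof at L2: 848
Root: 932
Proof path (sibling hashes from leaf to root): [64, 80, 848]

Answer: 64 80 848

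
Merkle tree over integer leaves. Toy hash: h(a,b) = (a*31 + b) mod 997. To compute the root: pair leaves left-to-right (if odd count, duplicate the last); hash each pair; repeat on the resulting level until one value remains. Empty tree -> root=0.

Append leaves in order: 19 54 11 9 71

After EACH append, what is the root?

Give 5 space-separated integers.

After append 19 (leaves=[19]):
  L0: [19]
  root=19
After append 54 (leaves=[19, 54]):
  L0: [19, 54]
  L1: h(19,54)=(19*31+54)%997=643 -> [643]
  root=643
After append 11 (leaves=[19, 54, 11]):
  L0: [19, 54, 11]
  L1: h(19,54)=(19*31+54)%997=643 h(11,11)=(11*31+11)%997=352 -> [643, 352]
  L2: h(643,352)=(643*31+352)%997=345 -> [345]
  root=345
After append 9 (leaves=[19, 54, 11, 9]):
  L0: [19, 54, 11, 9]
  L1: h(19,54)=(19*31+54)%997=643 h(11,9)=(11*31+9)%997=350 -> [643, 350]
  L2: h(643,350)=(643*31+350)%997=343 -> [343]
  root=343
After append 71 (leaves=[19, 54, 11, 9, 71]):
  L0: [19, 54, 11, 9, 71]
  L1: h(19,54)=(19*31+54)%997=643 h(11,9)=(11*31+9)%997=350 h(71,71)=(71*31+71)%997=278 -> [643, 350, 278]
  L2: h(643,350)=(643*31+350)%997=343 h(278,278)=(278*31+278)%997=920 -> [343, 920]
  L3: h(343,920)=(343*31+920)%997=586 -> [586]
  root=586

Answer: 19 643 345 343 586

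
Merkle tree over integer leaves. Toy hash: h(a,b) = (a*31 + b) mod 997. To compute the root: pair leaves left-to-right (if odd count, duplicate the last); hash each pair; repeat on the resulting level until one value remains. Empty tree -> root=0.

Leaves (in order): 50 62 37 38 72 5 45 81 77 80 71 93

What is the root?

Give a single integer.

Answer: 182

Derivation:
L0: [50, 62, 37, 38, 72, 5, 45, 81, 77, 80, 71, 93]
L1: h(50,62)=(50*31+62)%997=615 h(37,38)=(37*31+38)%997=188 h(72,5)=(72*31+5)%997=243 h(45,81)=(45*31+81)%997=479 h(77,80)=(77*31+80)%997=473 h(71,93)=(71*31+93)%997=300 -> [615, 188, 243, 479, 473, 300]
L2: h(615,188)=(615*31+188)%997=310 h(243,479)=(243*31+479)%997=36 h(473,300)=(473*31+300)%997=8 -> [310, 36, 8]
L3: h(310,36)=(310*31+36)%997=673 h(8,8)=(8*31+8)%997=256 -> [673, 256]
L4: h(673,256)=(673*31+256)%997=182 -> [182]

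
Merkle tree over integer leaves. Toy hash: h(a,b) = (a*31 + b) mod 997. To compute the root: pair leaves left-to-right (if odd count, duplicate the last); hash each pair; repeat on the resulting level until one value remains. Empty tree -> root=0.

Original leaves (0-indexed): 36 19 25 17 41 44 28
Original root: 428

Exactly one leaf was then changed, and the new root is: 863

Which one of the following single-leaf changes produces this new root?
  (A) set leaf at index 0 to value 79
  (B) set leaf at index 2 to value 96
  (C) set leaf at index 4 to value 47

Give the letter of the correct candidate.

Original leaves: [36, 19, 25, 17, 41, 44, 28]
Target new root: 863
Try each candidate change and compute the resulting root:
Candidate A: set leaf[0] = 79 -> leaves = [79, 19, 25, 17, 41, 44, 28]
  L0: [79, 19, 25, 17, 41, 44, 28]
  L1: h(79,19)=(79*31+19)%997=474 h(25,17)=(25*31+17)%997=792 h(41,44)=(41*31+44)%997=318 h(28,28)=(28*31+28)%997=896 -> [474, 792, 318, 896]
  L2: h(474,792)=(474*31+792)%997=531 h(318,896)=(318*31+896)%997=784 -> [531, 784]
  L3: h(531,784)=(531*31+784)%997=296 -> [296]
  root = 296 != target 863
Candidate B: set leaf[2] = 96 -> leaves = [36, 19, 96, 17, 41, 44, 28]
  L0: [36, 19, 96, 17, 41, 44, 28]
  L1: h(36,19)=(36*31+19)%997=138 h(96,17)=(96*31+17)%997=2 h(41,44)=(41*31+44)%997=318 h(28,28)=(28*31+28)%997=896 -> [138, 2, 318, 896]
  L2: h(138,2)=(138*31+2)%997=292 h(318,896)=(318*31+896)%997=784 -> [292, 784]
  L3: h(292,784)=(292*31+784)%997=863 -> [863]
  root = 863 == target 863  ** MATCH **
Candidate C: set leaf[4] = 47 -> leaves = [36, 19, 25, 17, 47, 44, 28]
  L0: [36, 19, 25, 17, 47, 44, 28]
  L1: h(36,19)=(36*31+19)%997=138 h(25,17)=(25*31+17)%997=792 h(47,44)=(47*31+44)%997=504 h(28,28)=(28*31+28)%997=896 -> [138, 792, 504, 896]
  L2: h(138,792)=(138*31+792)%997=85 h(504,896)=(504*31+896)%997=568 -> [85, 568]
  L3: h(85,568)=(85*31+568)%997=212 -> [212]
  root = 212 != target 863
Candidate B produces the target root.

Answer: B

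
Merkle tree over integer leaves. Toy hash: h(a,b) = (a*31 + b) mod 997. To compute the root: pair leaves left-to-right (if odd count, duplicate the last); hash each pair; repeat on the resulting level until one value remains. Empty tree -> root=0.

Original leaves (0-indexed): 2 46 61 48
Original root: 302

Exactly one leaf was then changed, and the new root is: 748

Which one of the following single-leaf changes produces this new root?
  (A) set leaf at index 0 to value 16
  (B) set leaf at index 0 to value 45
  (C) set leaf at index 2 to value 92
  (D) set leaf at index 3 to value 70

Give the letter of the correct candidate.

Original leaves: [2, 46, 61, 48]
Target new root: 748
Try each candidate change and compute the resulting root:
Candidate A: set leaf[0] = 16 -> leaves = [16, 46, 61, 48]
  L0: [16, 46, 61, 48]
  L1: h(16,46)=(16*31+46)%997=542 h(61,48)=(61*31+48)%997=942 -> [542, 942]
  L2: h(542,942)=(542*31+942)%997=795 -> [795]
  root = 795 != target 748
Candidate B: set leaf[0] = 45 -> leaves = [45, 46, 61, 48]
  L0: [45, 46, 61, 48]
  L1: h(45,46)=(45*31+46)%997=444 h(61,48)=(61*31+48)%997=942 -> [444, 942]
  L2: h(444,942)=(444*31+942)%997=748 -> [748]
  root = 748 == target 748  ** MATCH **
Candidate C: set leaf[2] = 92 -> leaves = [2, 46, 92, 48]
  L0: [2, 46, 92, 48]
  L1: h(2,46)=(2*31+46)%997=108 h(92,48)=(92*31+48)%997=906 -> [108, 906]
  L2: h(108,906)=(108*31+906)%997=266 -> [266]
  root = 266 != target 748
Candidate D: set leaf[3] = 70 -> leaves = [2, 46, 61, 70]
  L0: [2, 46, 61, 70]
  L1: h(2,46)=(2*31+46)%997=108 h(61,70)=(61*31+70)%997=964 -> [108, 964]
  L2: h(108,964)=(108*31+964)%997=324 -> [324]
  root = 324 != target 748
Candidate B produces the target root.

Answer: B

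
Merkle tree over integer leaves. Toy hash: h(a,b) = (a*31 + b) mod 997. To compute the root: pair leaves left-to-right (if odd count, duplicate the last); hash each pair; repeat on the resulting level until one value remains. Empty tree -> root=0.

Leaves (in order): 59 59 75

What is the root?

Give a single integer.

Answer: 111

Derivation:
L0: [59, 59, 75]
L1: h(59,59)=(59*31+59)%997=891 h(75,75)=(75*31+75)%997=406 -> [891, 406]
L2: h(891,406)=(891*31+406)%997=111 -> [111]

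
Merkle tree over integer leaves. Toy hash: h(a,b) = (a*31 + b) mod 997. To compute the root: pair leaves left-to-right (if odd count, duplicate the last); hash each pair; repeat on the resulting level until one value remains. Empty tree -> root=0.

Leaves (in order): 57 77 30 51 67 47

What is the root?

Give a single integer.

Answer: 91

Derivation:
L0: [57, 77, 30, 51, 67, 47]
L1: h(57,77)=(57*31+77)%997=847 h(30,51)=(30*31+51)%997=981 h(67,47)=(67*31+47)%997=130 -> [847, 981, 130]
L2: h(847,981)=(847*31+981)%997=319 h(130,130)=(130*31+130)%997=172 -> [319, 172]
L3: h(319,172)=(319*31+172)%997=91 -> [91]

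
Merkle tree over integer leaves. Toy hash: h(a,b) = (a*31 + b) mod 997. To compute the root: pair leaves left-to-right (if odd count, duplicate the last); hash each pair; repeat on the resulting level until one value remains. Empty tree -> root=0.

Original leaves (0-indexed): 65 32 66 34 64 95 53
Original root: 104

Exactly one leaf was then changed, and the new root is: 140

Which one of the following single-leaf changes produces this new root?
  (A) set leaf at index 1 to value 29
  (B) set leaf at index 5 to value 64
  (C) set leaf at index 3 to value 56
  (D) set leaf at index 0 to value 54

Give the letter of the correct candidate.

Answer: B

Derivation:
Original leaves: [65, 32, 66, 34, 64, 95, 53]
Target new root: 140
Try each candidate change and compute the resulting root:
Candidate A: set leaf[1] = 29 -> leaves = [65, 29, 66, 34, 64, 95, 53]
  L0: [65, 29, 66, 34, 64, 95, 53]
  L1: h(65,29)=(65*31+29)%997=50 h(66,34)=(66*31+34)%997=86 h(64,95)=(64*31+95)%997=85 h(53,53)=(53*31+53)%997=699 -> [50, 86, 85, 699]
  L2: h(50,86)=(50*31+86)%997=639 h(85,699)=(85*31+699)%997=343 -> [639, 343]
  L3: h(639,343)=(639*31+343)%997=212 -> [212]
  root = 212 != target 140
Candidate B: set leaf[5] = 64 -> leaves = [65, 32, 66, 34, 64, 64, 53]
  L0: [65, 32, 66, 34, 64, 64, 53]
  L1: h(65,32)=(65*31+32)%997=53 h(66,34)=(66*31+34)%997=86 h(64,64)=(64*31+64)%997=54 h(53,53)=(53*31+53)%997=699 -> [53, 86, 54, 699]
  L2: h(53,86)=(53*31+86)%997=732 h(54,699)=(54*31+699)%997=379 -> [732, 379]
  L3: h(732,379)=(732*31+379)%997=140 -> [140]
  root = 140 == target 140  ** MATCH **
Candidate C: set leaf[3] = 56 -> leaves = [65, 32, 66, 56, 64, 95, 53]
  L0: [65, 32, 66, 56, 64, 95, 53]
  L1: h(65,32)=(65*31+32)%997=53 h(66,56)=(66*31+56)%997=108 h(64,95)=(64*31+95)%997=85 h(53,53)=(53*31+53)%997=699 -> [53, 108, 85, 699]
  L2: h(53,108)=(53*31+108)%997=754 h(85,699)=(85*31+699)%997=343 -> [754, 343]
  L3: h(754,343)=(754*31+343)%997=786 -> [786]
  root = 786 != target 140
Candidate D: set leaf[0] = 54 -> leaves = [54, 32, 66, 34, 64, 95, 53]
  L0: [54, 32, 66, 34, 64, 95, 53]
  L1: h(54,32)=(54*31+32)%997=709 h(66,34)=(66*31+34)%997=86 h(64,95)=(64*31+95)%997=85 h(53,53)=(53*31+53)%997=699 -> [709, 86, 85, 699]
  L2: h(709,86)=(709*31+86)%997=131 h(85,699)=(85*31+699)%997=343 -> [131, 343]
  L3: h(131,343)=(131*31+343)%997=416 -> [416]
  root = 416 != target 140
Candidate B produces the target root.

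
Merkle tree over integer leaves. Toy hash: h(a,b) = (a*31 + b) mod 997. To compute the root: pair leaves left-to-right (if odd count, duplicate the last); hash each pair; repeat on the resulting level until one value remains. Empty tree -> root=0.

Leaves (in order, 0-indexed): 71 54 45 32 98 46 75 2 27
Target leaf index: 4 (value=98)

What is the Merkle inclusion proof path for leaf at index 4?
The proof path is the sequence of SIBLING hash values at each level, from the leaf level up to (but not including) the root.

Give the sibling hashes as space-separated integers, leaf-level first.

L0 (leaves): [71, 54, 45, 32, 98, 46, 75, 2, 27], target index=4
L1: h(71,54)=(71*31+54)%997=261 [pair 0] h(45,32)=(45*31+32)%997=430 [pair 1] h(98,46)=(98*31+46)%997=93 [pair 2] h(75,2)=(75*31+2)%997=333 [pair 3] h(27,27)=(27*31+27)%997=864 [pair 4] -> [261, 430, 93, 333, 864]
  Sibling for proof at L0: 46
L2: h(261,430)=(261*31+430)%997=545 [pair 0] h(93,333)=(93*31+333)%997=225 [pair 1] h(864,864)=(864*31+864)%997=729 [pair 2] -> [545, 225, 729]
  Sibling for proof at L1: 333
L3: h(545,225)=(545*31+225)%997=171 [pair 0] h(729,729)=(729*31+729)%997=397 [pair 1] -> [171, 397]
  Sibling for proof at L2: 545
L4: h(171,397)=(171*31+397)%997=713 [pair 0] -> [713]
  Sibling for proof at L3: 397
Root: 713
Proof path (sibling hashes from leaf to root): [46, 333, 545, 397]

Answer: 46 333 545 397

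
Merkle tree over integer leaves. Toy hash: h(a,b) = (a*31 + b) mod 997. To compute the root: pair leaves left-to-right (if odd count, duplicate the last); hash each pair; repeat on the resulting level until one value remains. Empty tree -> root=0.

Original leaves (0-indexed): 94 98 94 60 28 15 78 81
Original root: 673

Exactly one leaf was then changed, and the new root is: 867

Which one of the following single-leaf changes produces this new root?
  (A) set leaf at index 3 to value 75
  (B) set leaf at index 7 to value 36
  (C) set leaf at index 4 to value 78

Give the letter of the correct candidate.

Original leaves: [94, 98, 94, 60, 28, 15, 78, 81]
Target new root: 867
Try each candidate change and compute the resulting root:
Candidate A: set leaf[3] = 75 -> leaves = [94, 98, 94, 75, 28, 15, 78, 81]
  L0: [94, 98, 94, 75, 28, 15, 78, 81]
  L1: h(94,98)=(94*31+98)%997=21 h(94,75)=(94*31+75)%997=995 h(28,15)=(28*31+15)%997=883 h(78,81)=(78*31+81)%997=505 -> [21, 995, 883, 505]
  L2: h(21,995)=(21*31+995)%997=649 h(883,505)=(883*31+505)%997=959 -> [649, 959]
  L3: h(649,959)=(649*31+959)%997=141 -> [141]
  root = 141 != target 867
Candidate B: set leaf[7] = 36 -> leaves = [94, 98, 94, 60, 28, 15, 78, 36]
  L0: [94, 98, 94, 60, 28, 15, 78, 36]
  L1: h(94,98)=(94*31+98)%997=21 h(94,60)=(94*31+60)%997=980 h(28,15)=(28*31+15)%997=883 h(78,36)=(78*31+36)%997=460 -> [21, 980, 883, 460]
  L2: h(21,980)=(21*31+980)%997=634 h(883,460)=(883*31+460)%997=914 -> [634, 914]
  L3: h(634,914)=(634*31+914)%997=628 -> [628]
  root = 628 != target 867
Candidate C: set leaf[4] = 78 -> leaves = [94, 98, 94, 60, 78, 15, 78, 81]
  L0: [94, 98, 94, 60, 78, 15, 78, 81]
  L1: h(94,98)=(94*31+98)%997=21 h(94,60)=(94*31+60)%997=980 h(78,15)=(78*31+15)%997=439 h(78,81)=(78*31+81)%997=505 -> [21, 980, 439, 505]
  L2: h(21,980)=(21*31+980)%997=634 h(439,505)=(439*31+505)%997=156 -> [634, 156]
  L3: h(634,156)=(634*31+156)%997=867 -> [867]
  root = 867 == target 867  ** MATCH **
Candidate C produces the target root.

Answer: C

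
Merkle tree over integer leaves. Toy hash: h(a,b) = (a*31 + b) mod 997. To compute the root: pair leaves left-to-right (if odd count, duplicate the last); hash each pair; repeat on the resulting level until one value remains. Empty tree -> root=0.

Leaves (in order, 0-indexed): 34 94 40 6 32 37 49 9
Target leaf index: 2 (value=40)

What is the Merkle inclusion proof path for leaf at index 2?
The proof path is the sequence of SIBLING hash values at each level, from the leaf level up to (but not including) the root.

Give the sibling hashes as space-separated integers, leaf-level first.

L0 (leaves): [34, 94, 40, 6, 32, 37, 49, 9], target index=2
L1: h(34,94)=(34*31+94)%997=151 [pair 0] h(40,6)=(40*31+6)%997=249 [pair 1] h(32,37)=(32*31+37)%997=32 [pair 2] h(49,9)=(49*31+9)%997=531 [pair 3] -> [151, 249, 32, 531]
  Sibling for proof at L0: 6
L2: h(151,249)=(151*31+249)%997=942 [pair 0] h(32,531)=(32*31+531)%997=526 [pair 1] -> [942, 526]
  Sibling for proof at L1: 151
L3: h(942,526)=(942*31+526)%997=815 [pair 0] -> [815]
  Sibling for proof at L2: 526
Root: 815
Proof path (sibling hashes from leaf to root): [6, 151, 526]

Answer: 6 151 526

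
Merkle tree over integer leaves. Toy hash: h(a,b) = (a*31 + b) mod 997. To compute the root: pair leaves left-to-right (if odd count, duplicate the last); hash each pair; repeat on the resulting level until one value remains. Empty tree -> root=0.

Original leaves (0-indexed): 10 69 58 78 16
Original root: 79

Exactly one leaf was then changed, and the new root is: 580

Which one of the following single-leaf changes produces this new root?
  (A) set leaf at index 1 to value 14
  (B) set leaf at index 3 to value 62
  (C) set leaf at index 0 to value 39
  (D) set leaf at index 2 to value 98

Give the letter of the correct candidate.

Original leaves: [10, 69, 58, 78, 16]
Target new root: 580
Try each candidate change and compute the resulting root:
Candidate A: set leaf[1] = 14 -> leaves = [10, 14, 58, 78, 16]
  L0: [10, 14, 58, 78, 16]
  L1: h(10,14)=(10*31+14)%997=324 h(58,78)=(58*31+78)%997=879 h(16,16)=(16*31+16)%997=512 -> [324, 879, 512]
  L2: h(324,879)=(324*31+879)%997=953 h(512,512)=(512*31+512)%997=432 -> [953, 432]
  L3: h(953,432)=(953*31+432)%997=65 -> [65]
  root = 65 != target 580
Candidate B: set leaf[3] = 62 -> leaves = [10, 69, 58, 62, 16]
  L0: [10, 69, 58, 62, 16]
  L1: h(10,69)=(10*31+69)%997=379 h(58,62)=(58*31+62)%997=863 h(16,16)=(16*31+16)%997=512 -> [379, 863, 512]
  L2: h(379,863)=(379*31+863)%997=648 h(512,512)=(512*31+512)%997=432 -> [648, 432]
  L3: h(648,432)=(648*31+432)%997=580 -> [580]
  root = 580 == target 580  ** MATCH **
Candidate C: set leaf[0] = 39 -> leaves = [39, 69, 58, 78, 16]
  L0: [39, 69, 58, 78, 16]
  L1: h(39,69)=(39*31+69)%997=281 h(58,78)=(58*31+78)%997=879 h(16,16)=(16*31+16)%997=512 -> [281, 879, 512]
  L2: h(281,879)=(281*31+879)%997=617 h(512,512)=(512*31+512)%997=432 -> [617, 432]
  L3: h(617,432)=(617*31+432)%997=616 -> [616]
  root = 616 != target 580
Candidate D: set leaf[2] = 98 -> leaves = [10, 69, 98, 78, 16]
  L0: [10, 69, 98, 78, 16]
  L1: h(10,69)=(10*31+69)%997=379 h(98,78)=(98*31+78)%997=125 h(16,16)=(16*31+16)%997=512 -> [379, 125, 512]
  L2: h(379,125)=(379*31+125)%997=907 h(512,512)=(512*31+512)%997=432 -> [907, 432]
  L3: h(907,432)=(907*31+432)%997=633 -> [633]
  root = 633 != target 580
Candidate B produces the target root.

Answer: B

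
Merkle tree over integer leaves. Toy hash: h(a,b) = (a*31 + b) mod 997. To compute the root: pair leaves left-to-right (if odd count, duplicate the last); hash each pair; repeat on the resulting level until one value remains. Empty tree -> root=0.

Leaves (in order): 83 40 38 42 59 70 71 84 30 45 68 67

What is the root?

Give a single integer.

L0: [83, 40, 38, 42, 59, 70, 71, 84, 30, 45, 68, 67]
L1: h(83,40)=(83*31+40)%997=619 h(38,42)=(38*31+42)%997=223 h(59,70)=(59*31+70)%997=902 h(71,84)=(71*31+84)%997=291 h(30,45)=(30*31+45)%997=975 h(68,67)=(68*31+67)%997=181 -> [619, 223, 902, 291, 975, 181]
L2: h(619,223)=(619*31+223)%997=469 h(902,291)=(902*31+291)%997=337 h(975,181)=(975*31+181)%997=496 -> [469, 337, 496]
L3: h(469,337)=(469*31+337)%997=918 h(496,496)=(496*31+496)%997=917 -> [918, 917]
L4: h(918,917)=(918*31+917)%997=462 -> [462]

Answer: 462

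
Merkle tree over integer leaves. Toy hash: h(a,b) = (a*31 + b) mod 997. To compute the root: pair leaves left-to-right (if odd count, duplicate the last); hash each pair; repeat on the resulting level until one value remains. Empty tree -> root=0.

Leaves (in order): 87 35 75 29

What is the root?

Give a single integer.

Answer: 307

Derivation:
L0: [87, 35, 75, 29]
L1: h(87,35)=(87*31+35)%997=738 h(75,29)=(75*31+29)%997=360 -> [738, 360]
L2: h(738,360)=(738*31+360)%997=307 -> [307]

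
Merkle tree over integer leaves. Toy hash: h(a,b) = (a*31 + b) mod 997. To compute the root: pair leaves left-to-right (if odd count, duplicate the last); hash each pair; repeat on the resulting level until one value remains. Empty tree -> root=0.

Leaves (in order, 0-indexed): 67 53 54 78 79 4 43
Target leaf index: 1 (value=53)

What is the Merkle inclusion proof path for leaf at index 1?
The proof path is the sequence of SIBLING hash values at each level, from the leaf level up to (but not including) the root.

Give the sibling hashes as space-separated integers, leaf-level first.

Answer: 67 755 650

Derivation:
L0 (leaves): [67, 53, 54, 78, 79, 4, 43], target index=1
L1: h(67,53)=(67*31+53)%997=136 [pair 0] h(54,78)=(54*31+78)%997=755 [pair 1] h(79,4)=(79*31+4)%997=459 [pair 2] h(43,43)=(43*31+43)%997=379 [pair 3] -> [136, 755, 459, 379]
  Sibling for proof at L0: 67
L2: h(136,755)=(136*31+755)%997=983 [pair 0] h(459,379)=(459*31+379)%997=650 [pair 1] -> [983, 650]
  Sibling for proof at L1: 755
L3: h(983,650)=(983*31+650)%997=216 [pair 0] -> [216]
  Sibling for proof at L2: 650
Root: 216
Proof path (sibling hashes from leaf to root): [67, 755, 650]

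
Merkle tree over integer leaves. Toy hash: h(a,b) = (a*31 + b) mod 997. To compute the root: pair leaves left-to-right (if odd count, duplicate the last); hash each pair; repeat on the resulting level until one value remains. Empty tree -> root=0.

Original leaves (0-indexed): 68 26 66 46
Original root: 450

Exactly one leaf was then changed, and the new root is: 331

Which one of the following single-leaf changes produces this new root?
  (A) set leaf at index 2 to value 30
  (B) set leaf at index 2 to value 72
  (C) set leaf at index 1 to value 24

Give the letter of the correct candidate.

Original leaves: [68, 26, 66, 46]
Target new root: 331
Try each candidate change and compute the resulting root:
Candidate A: set leaf[2] = 30 -> leaves = [68, 26, 30, 46]
  L0: [68, 26, 30, 46]
  L1: h(68,26)=(68*31+26)%997=140 h(30,46)=(30*31+46)%997=976 -> [140, 976]
  L2: h(140,976)=(140*31+976)%997=331 -> [331]
  root = 331 == target 331  ** MATCH **
Candidate B: set leaf[2] = 72 -> leaves = [68, 26, 72, 46]
  L0: [68, 26, 72, 46]
  L1: h(68,26)=(68*31+26)%997=140 h(72,46)=(72*31+46)%997=284 -> [140, 284]
  L2: h(140,284)=(140*31+284)%997=636 -> [636]
  root = 636 != target 331
Candidate C: set leaf[1] = 24 -> leaves = [68, 24, 66, 46]
  L0: [68, 24, 66, 46]
  L1: h(68,24)=(68*31+24)%997=138 h(66,46)=(66*31+46)%997=98 -> [138, 98]
  L2: h(138,98)=(138*31+98)%997=388 -> [388]
  root = 388 != target 331
Candidate A produces the target root.

Answer: A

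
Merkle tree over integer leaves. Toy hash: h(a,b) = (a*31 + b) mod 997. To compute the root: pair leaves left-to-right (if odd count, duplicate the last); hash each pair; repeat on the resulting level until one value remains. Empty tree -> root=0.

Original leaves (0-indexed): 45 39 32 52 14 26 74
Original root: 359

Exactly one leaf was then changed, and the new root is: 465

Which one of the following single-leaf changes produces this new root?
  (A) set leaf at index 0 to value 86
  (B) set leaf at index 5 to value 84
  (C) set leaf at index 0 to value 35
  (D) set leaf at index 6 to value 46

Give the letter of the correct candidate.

Answer: A

Derivation:
Original leaves: [45, 39, 32, 52, 14, 26, 74]
Target new root: 465
Try each candidate change and compute the resulting root:
Candidate A: set leaf[0] = 86 -> leaves = [86, 39, 32, 52, 14, 26, 74]
  L0: [86, 39, 32, 52, 14, 26, 74]
  L1: h(86,39)=(86*31+39)%997=711 h(32,52)=(32*31+52)%997=47 h(14,26)=(14*31+26)%997=460 h(74,74)=(74*31+74)%997=374 -> [711, 47, 460, 374]
  L2: h(711,47)=(711*31+47)%997=154 h(460,374)=(460*31+374)%997=676 -> [154, 676]
  L3: h(154,676)=(154*31+676)%997=465 -> [465]
  root = 465 == target 465  ** MATCH **
Candidate B: set leaf[5] = 84 -> leaves = [45, 39, 32, 52, 14, 84, 74]
  L0: [45, 39, 32, 52, 14, 84, 74]
  L1: h(45,39)=(45*31+39)%997=437 h(32,52)=(32*31+52)%997=47 h(14,84)=(14*31+84)%997=518 h(74,74)=(74*31+74)%997=374 -> [437, 47, 518, 374]
  L2: h(437,47)=(437*31+47)%997=633 h(518,374)=(518*31+374)%997=480 -> [633, 480]
  L3: h(633,480)=(633*31+480)%997=163 -> [163]
  root = 163 != target 465
Candidate C: set leaf[0] = 35 -> leaves = [35, 39, 32, 52, 14, 26, 74]
  L0: [35, 39, 32, 52, 14, 26, 74]
  L1: h(35,39)=(35*31+39)%997=127 h(32,52)=(32*31+52)%997=47 h(14,26)=(14*31+26)%997=460 h(74,74)=(74*31+74)%997=374 -> [127, 47, 460, 374]
  L2: h(127,47)=(127*31+47)%997=993 h(460,374)=(460*31+374)%997=676 -> [993, 676]
  L3: h(993,676)=(993*31+676)%997=552 -> [552]
  root = 552 != target 465
Candidate D: set leaf[6] = 46 -> leaves = [45, 39, 32, 52, 14, 26, 46]
  L0: [45, 39, 32, 52, 14, 26, 46]
  L1: h(45,39)=(45*31+39)%997=437 h(32,52)=(32*31+52)%997=47 h(14,26)=(14*31+26)%997=460 h(46,46)=(46*31+46)%997=475 -> [437, 47, 460, 475]
  L2: h(437,47)=(437*31+47)%997=633 h(460,475)=(460*31+475)%997=777 -> [633, 777]
  L3: h(633,777)=(633*31+777)%997=460 -> [460]
  root = 460 != target 465
Candidate A produces the target root.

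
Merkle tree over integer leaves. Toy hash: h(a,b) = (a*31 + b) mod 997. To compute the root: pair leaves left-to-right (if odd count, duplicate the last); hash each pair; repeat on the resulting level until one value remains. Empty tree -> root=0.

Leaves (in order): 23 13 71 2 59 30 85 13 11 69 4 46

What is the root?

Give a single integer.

Answer: 408

Derivation:
L0: [23, 13, 71, 2, 59, 30, 85, 13, 11, 69, 4, 46]
L1: h(23,13)=(23*31+13)%997=726 h(71,2)=(71*31+2)%997=209 h(59,30)=(59*31+30)%997=862 h(85,13)=(85*31+13)%997=654 h(11,69)=(11*31+69)%997=410 h(4,46)=(4*31+46)%997=170 -> [726, 209, 862, 654, 410, 170]
L2: h(726,209)=(726*31+209)%997=781 h(862,654)=(862*31+654)%997=457 h(410,170)=(410*31+170)%997=916 -> [781, 457, 916]
L3: h(781,457)=(781*31+457)%997=740 h(916,916)=(916*31+916)%997=399 -> [740, 399]
L4: h(740,399)=(740*31+399)%997=408 -> [408]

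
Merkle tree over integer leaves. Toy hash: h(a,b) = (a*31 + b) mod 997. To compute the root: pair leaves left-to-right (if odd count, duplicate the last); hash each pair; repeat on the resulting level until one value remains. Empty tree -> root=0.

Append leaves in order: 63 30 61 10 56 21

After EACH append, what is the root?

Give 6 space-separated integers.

Answer: 63 986 614 563 22 896

Derivation:
After append 63 (leaves=[63]):
  L0: [63]
  root=63
After append 30 (leaves=[63, 30]):
  L0: [63, 30]
  L1: h(63,30)=(63*31+30)%997=986 -> [986]
  root=986
After append 61 (leaves=[63, 30, 61]):
  L0: [63, 30, 61]
  L1: h(63,30)=(63*31+30)%997=986 h(61,61)=(61*31+61)%997=955 -> [986, 955]
  L2: h(986,955)=(986*31+955)%997=614 -> [614]
  root=614
After append 10 (leaves=[63, 30, 61, 10]):
  L0: [63, 30, 61, 10]
  L1: h(63,30)=(63*31+30)%997=986 h(61,10)=(61*31+10)%997=904 -> [986, 904]
  L2: h(986,904)=(986*31+904)%997=563 -> [563]
  root=563
After append 56 (leaves=[63, 30, 61, 10, 56]):
  L0: [63, 30, 61, 10, 56]
  L1: h(63,30)=(63*31+30)%997=986 h(61,10)=(61*31+10)%997=904 h(56,56)=(56*31+56)%997=795 -> [986, 904, 795]
  L2: h(986,904)=(986*31+904)%997=563 h(795,795)=(795*31+795)%997=515 -> [563, 515]
  L3: h(563,515)=(563*31+515)%997=22 -> [22]
  root=22
After append 21 (leaves=[63, 30, 61, 10, 56, 21]):
  L0: [63, 30, 61, 10, 56, 21]
  L1: h(63,30)=(63*31+30)%997=986 h(61,10)=(61*31+10)%997=904 h(56,21)=(56*31+21)%997=760 -> [986, 904, 760]
  L2: h(986,904)=(986*31+904)%997=563 h(760,760)=(760*31+760)%997=392 -> [563, 392]
  L3: h(563,392)=(563*31+392)%997=896 -> [896]
  root=896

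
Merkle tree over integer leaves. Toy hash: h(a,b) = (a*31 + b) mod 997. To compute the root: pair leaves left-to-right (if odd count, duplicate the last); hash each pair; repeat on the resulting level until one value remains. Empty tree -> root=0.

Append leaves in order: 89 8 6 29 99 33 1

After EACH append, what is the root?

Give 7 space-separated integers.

Answer: 89 773 227 250 453 335 256

Derivation:
After append 89 (leaves=[89]):
  L0: [89]
  root=89
After append 8 (leaves=[89, 8]):
  L0: [89, 8]
  L1: h(89,8)=(89*31+8)%997=773 -> [773]
  root=773
After append 6 (leaves=[89, 8, 6]):
  L0: [89, 8, 6]
  L1: h(89,8)=(89*31+8)%997=773 h(6,6)=(6*31+6)%997=192 -> [773, 192]
  L2: h(773,192)=(773*31+192)%997=227 -> [227]
  root=227
After append 29 (leaves=[89, 8, 6, 29]):
  L0: [89, 8, 6, 29]
  L1: h(89,8)=(89*31+8)%997=773 h(6,29)=(6*31+29)%997=215 -> [773, 215]
  L2: h(773,215)=(773*31+215)%997=250 -> [250]
  root=250
After append 99 (leaves=[89, 8, 6, 29, 99]):
  L0: [89, 8, 6, 29, 99]
  L1: h(89,8)=(89*31+8)%997=773 h(6,29)=(6*31+29)%997=215 h(99,99)=(99*31+99)%997=177 -> [773, 215, 177]
  L2: h(773,215)=(773*31+215)%997=250 h(177,177)=(177*31+177)%997=679 -> [250, 679]
  L3: h(250,679)=(250*31+679)%997=453 -> [453]
  root=453
After append 33 (leaves=[89, 8, 6, 29, 99, 33]):
  L0: [89, 8, 6, 29, 99, 33]
  L1: h(89,8)=(89*31+8)%997=773 h(6,29)=(6*31+29)%997=215 h(99,33)=(99*31+33)%997=111 -> [773, 215, 111]
  L2: h(773,215)=(773*31+215)%997=250 h(111,111)=(111*31+111)%997=561 -> [250, 561]
  L3: h(250,561)=(250*31+561)%997=335 -> [335]
  root=335
After append 1 (leaves=[89, 8, 6, 29, 99, 33, 1]):
  L0: [89, 8, 6, 29, 99, 33, 1]
  L1: h(89,8)=(89*31+8)%997=773 h(6,29)=(6*31+29)%997=215 h(99,33)=(99*31+33)%997=111 h(1,1)=(1*31+1)%997=32 -> [773, 215, 111, 32]
  L2: h(773,215)=(773*31+215)%997=250 h(111,32)=(111*31+32)%997=482 -> [250, 482]
  L3: h(250,482)=(250*31+482)%997=256 -> [256]
  root=256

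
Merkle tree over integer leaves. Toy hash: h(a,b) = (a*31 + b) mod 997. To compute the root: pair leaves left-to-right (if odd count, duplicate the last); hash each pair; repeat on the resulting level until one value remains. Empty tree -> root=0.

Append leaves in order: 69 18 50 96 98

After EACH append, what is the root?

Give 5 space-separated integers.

After append 69 (leaves=[69]):
  L0: [69]
  root=69
After append 18 (leaves=[69, 18]):
  L0: [69, 18]
  L1: h(69,18)=(69*31+18)%997=163 -> [163]
  root=163
After append 50 (leaves=[69, 18, 50]):
  L0: [69, 18, 50]
  L1: h(69,18)=(69*31+18)%997=163 h(50,50)=(50*31+50)%997=603 -> [163, 603]
  L2: h(163,603)=(163*31+603)%997=671 -> [671]
  root=671
After append 96 (leaves=[69, 18, 50, 96]):
  L0: [69, 18, 50, 96]
  L1: h(69,18)=(69*31+18)%997=163 h(50,96)=(50*31+96)%997=649 -> [163, 649]
  L2: h(163,649)=(163*31+649)%997=717 -> [717]
  root=717
After append 98 (leaves=[69, 18, 50, 96, 98]):
  L0: [69, 18, 50, 96, 98]
  L1: h(69,18)=(69*31+18)%997=163 h(50,96)=(50*31+96)%997=649 h(98,98)=(98*31+98)%997=145 -> [163, 649, 145]
  L2: h(163,649)=(163*31+649)%997=717 h(145,145)=(145*31+145)%997=652 -> [717, 652]
  L3: h(717,652)=(717*31+652)%997=945 -> [945]
  root=945

Answer: 69 163 671 717 945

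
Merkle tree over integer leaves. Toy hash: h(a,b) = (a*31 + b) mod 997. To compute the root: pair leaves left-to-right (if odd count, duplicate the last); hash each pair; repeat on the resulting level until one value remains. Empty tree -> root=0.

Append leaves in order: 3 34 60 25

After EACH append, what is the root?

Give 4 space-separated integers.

After append 3 (leaves=[3]):
  L0: [3]
  root=3
After append 34 (leaves=[3, 34]):
  L0: [3, 34]
  L1: h(3,34)=(3*31+34)%997=127 -> [127]
  root=127
After append 60 (leaves=[3, 34, 60]):
  L0: [3, 34, 60]
  L1: h(3,34)=(3*31+34)%997=127 h(60,60)=(60*31+60)%997=923 -> [127, 923]
  L2: h(127,923)=(127*31+923)%997=872 -> [872]
  root=872
After append 25 (leaves=[3, 34, 60, 25]):
  L0: [3, 34, 60, 25]
  L1: h(3,34)=(3*31+34)%997=127 h(60,25)=(60*31+25)%997=888 -> [127, 888]
  L2: h(127,888)=(127*31+888)%997=837 -> [837]
  root=837

Answer: 3 127 872 837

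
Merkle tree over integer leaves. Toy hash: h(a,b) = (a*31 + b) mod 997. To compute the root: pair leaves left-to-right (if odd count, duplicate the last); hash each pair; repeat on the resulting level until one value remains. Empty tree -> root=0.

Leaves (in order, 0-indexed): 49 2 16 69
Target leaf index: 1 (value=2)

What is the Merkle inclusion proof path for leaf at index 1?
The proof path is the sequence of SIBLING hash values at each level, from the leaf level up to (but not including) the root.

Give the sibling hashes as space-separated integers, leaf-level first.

L0 (leaves): [49, 2, 16, 69], target index=1
L1: h(49,2)=(49*31+2)%997=524 [pair 0] h(16,69)=(16*31+69)%997=565 [pair 1] -> [524, 565]
  Sibling for proof at L0: 49
L2: h(524,565)=(524*31+565)%997=857 [pair 0] -> [857]
  Sibling for proof at L1: 565
Root: 857
Proof path (sibling hashes from leaf to root): [49, 565]

Answer: 49 565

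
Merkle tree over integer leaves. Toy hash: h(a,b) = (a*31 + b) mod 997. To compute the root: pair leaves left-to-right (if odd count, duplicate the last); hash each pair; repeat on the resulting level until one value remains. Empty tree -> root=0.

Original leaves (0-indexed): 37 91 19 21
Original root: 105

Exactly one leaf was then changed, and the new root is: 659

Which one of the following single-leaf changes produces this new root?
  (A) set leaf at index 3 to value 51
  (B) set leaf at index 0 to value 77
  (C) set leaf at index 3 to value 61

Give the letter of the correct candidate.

Answer: B

Derivation:
Original leaves: [37, 91, 19, 21]
Target new root: 659
Try each candidate change and compute the resulting root:
Candidate A: set leaf[3] = 51 -> leaves = [37, 91, 19, 51]
  L0: [37, 91, 19, 51]
  L1: h(37,91)=(37*31+91)%997=241 h(19,51)=(19*31+51)%997=640 -> [241, 640]
  L2: h(241,640)=(241*31+640)%997=135 -> [135]
  root = 135 != target 659
Candidate B: set leaf[0] = 77 -> leaves = [77, 91, 19, 21]
  L0: [77, 91, 19, 21]
  L1: h(77,91)=(77*31+91)%997=484 h(19,21)=(19*31+21)%997=610 -> [484, 610]
  L2: h(484,610)=(484*31+610)%997=659 -> [659]
  root = 659 == target 659  ** MATCH **
Candidate C: set leaf[3] = 61 -> leaves = [37, 91, 19, 61]
  L0: [37, 91, 19, 61]
  L1: h(37,91)=(37*31+91)%997=241 h(19,61)=(19*31+61)%997=650 -> [241, 650]
  L2: h(241,650)=(241*31+650)%997=145 -> [145]
  root = 145 != target 659
Candidate B produces the target root.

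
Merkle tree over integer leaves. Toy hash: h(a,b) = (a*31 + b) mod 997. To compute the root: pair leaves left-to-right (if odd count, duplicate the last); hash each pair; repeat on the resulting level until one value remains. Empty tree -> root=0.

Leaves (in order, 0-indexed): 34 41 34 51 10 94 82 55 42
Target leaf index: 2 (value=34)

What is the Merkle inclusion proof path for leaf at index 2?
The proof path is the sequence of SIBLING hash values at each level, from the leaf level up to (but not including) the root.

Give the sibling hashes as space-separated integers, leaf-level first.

Answer: 51 98 166 396

Derivation:
L0 (leaves): [34, 41, 34, 51, 10, 94, 82, 55, 42], target index=2
L1: h(34,41)=(34*31+41)%997=98 [pair 0] h(34,51)=(34*31+51)%997=108 [pair 1] h(10,94)=(10*31+94)%997=404 [pair 2] h(82,55)=(82*31+55)%997=603 [pair 3] h(42,42)=(42*31+42)%997=347 [pair 4] -> [98, 108, 404, 603, 347]
  Sibling for proof at L0: 51
L2: h(98,108)=(98*31+108)%997=155 [pair 0] h(404,603)=(404*31+603)%997=166 [pair 1] h(347,347)=(347*31+347)%997=137 [pair 2] -> [155, 166, 137]
  Sibling for proof at L1: 98
L3: h(155,166)=(155*31+166)%997=983 [pair 0] h(137,137)=(137*31+137)%997=396 [pair 1] -> [983, 396]
  Sibling for proof at L2: 166
L4: h(983,396)=(983*31+396)%997=959 [pair 0] -> [959]
  Sibling for proof at L3: 396
Root: 959
Proof path (sibling hashes from leaf to root): [51, 98, 166, 396]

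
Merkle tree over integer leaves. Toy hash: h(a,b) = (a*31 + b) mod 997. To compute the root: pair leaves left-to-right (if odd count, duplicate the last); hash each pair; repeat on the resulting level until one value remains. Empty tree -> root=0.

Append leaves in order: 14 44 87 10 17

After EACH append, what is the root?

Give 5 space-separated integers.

After append 14 (leaves=[14]):
  L0: [14]
  root=14
After append 44 (leaves=[14, 44]):
  L0: [14, 44]
  L1: h(14,44)=(14*31+44)%997=478 -> [478]
  root=478
After append 87 (leaves=[14, 44, 87]):
  L0: [14, 44, 87]
  L1: h(14,44)=(14*31+44)%997=478 h(87,87)=(87*31+87)%997=790 -> [478, 790]
  L2: h(478,790)=(478*31+790)%997=653 -> [653]
  root=653
After append 10 (leaves=[14, 44, 87, 10]):
  L0: [14, 44, 87, 10]
  L1: h(14,44)=(14*31+44)%997=478 h(87,10)=(87*31+10)%997=713 -> [478, 713]
  L2: h(478,713)=(478*31+713)%997=576 -> [576]
  root=576
After append 17 (leaves=[14, 44, 87, 10, 17]):
  L0: [14, 44, 87, 10, 17]
  L1: h(14,44)=(14*31+44)%997=478 h(87,10)=(87*31+10)%997=713 h(17,17)=(17*31+17)%997=544 -> [478, 713, 544]
  L2: h(478,713)=(478*31+713)%997=576 h(544,544)=(544*31+544)%997=459 -> [576, 459]
  L3: h(576,459)=(576*31+459)%997=369 -> [369]
  root=369

Answer: 14 478 653 576 369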